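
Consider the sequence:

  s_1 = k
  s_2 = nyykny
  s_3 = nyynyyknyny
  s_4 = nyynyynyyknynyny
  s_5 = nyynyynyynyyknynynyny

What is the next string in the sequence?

s(k+1) = nyy·s(k)·ny, so each term gains nyy as a prefix and ny as a suffix.
Applying this once more to nyynyynyynyyknynynyny:

nyynyynyynyynyyknynynynyny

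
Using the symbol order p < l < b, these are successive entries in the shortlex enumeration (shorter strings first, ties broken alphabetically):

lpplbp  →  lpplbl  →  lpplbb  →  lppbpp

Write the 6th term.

lppbpb

Continuing the enumeration 2 steps past lppbpp: lppbpp → lppbpl → (answer).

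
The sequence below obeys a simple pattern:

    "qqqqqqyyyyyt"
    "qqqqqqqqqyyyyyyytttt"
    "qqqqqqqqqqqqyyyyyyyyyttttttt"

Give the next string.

qqqqqqqqqqqqqqqyyyyyyyyyyytttttttttt

Term n consists of 3n+3 q's, followed by 2n+3 y's, followed by 3n-2 t's (n = 1, 2, …).
For the next term, n = 4, so the run lengths are 15, 11, 10.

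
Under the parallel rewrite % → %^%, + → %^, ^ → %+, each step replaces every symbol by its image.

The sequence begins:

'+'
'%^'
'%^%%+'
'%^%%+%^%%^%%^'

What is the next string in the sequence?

%^%%+%^%%^%%^%^%%+%^%%^%%+%^%%^%%+

φ(%^%%+%^%%^%%^) expands symbol-by-symbol to %^% %+ %^% %^% %^ %^% %+ %^% %^% %+ %^% %^% %+; joining the 13 pieces gives the next term.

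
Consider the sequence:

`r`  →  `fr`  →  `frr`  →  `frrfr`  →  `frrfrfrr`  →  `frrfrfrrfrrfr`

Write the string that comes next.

This is a Fibonacci-style word recurrence s(k) = s(k−1)·s(k−2): e.g. fr·r = frr.
The next term joins frrfrfrrfrrfr and frrfrfrr.

frrfrfrrfrrfrfrrfrfrr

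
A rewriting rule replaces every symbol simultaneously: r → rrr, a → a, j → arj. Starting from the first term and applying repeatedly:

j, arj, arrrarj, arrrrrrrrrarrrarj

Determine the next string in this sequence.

φ(arrrrrrrrrarrrarj) expands symbol-by-symbol to a rrr rrr rrr rrr rrr rrr rrr rrr rrr a rrr rrr rrr a rrr arj; joining the 17 pieces gives the next term.

arrrrrrrrrrrrrrrrrrrrrrrrrrrarrrrrrrrrarrrarj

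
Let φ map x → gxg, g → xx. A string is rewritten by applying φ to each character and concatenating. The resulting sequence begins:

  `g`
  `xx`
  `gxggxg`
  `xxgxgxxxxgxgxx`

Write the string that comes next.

gxggxgxxgxgxxgxggxggxggxgxxgxgxxgxggxg

φ(xxgxgxxxxgxgxx) expands symbol-by-symbol to gxg gxg xx gxg xx gxg gxg gxg gxg xx gxg xx gxg gxg; joining the 14 pieces gives the next term.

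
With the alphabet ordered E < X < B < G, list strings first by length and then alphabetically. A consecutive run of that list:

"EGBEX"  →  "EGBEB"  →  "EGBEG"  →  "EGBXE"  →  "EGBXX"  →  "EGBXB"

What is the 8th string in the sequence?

EGBBE

Advancing 2 positions from EGBXB through EGBXB → EGBXG reaches term 8.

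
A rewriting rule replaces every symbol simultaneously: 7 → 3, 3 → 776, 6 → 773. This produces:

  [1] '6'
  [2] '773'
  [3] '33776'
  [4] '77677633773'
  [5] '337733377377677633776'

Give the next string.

Replace each of the 21 characters of 337733377377677633776 in place — 776 776 3 3 776 776 776 3 3 776 3 3 773 3 3 773 776 776 3 3 773 — and concatenate.

7767763377677677633776337733377377677633773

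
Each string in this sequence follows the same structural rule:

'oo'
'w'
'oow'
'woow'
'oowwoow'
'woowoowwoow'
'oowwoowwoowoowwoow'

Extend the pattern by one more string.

woowoowwoowoowwoowwoowoowwoow

Each term (from the third on) is the two preceding terms concatenated in order: term 3 = oo·w = oow.
The next term joins woowoowwoow and oowwoowwoowoowwoow.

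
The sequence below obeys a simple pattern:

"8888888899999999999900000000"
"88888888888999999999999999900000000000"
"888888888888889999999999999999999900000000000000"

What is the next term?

Term n consists of 3n-1 8's, followed by 4n 9's, followed by 3n-1 0's, where the shown terms are n = 3, 4, 5.
At n = 6 the blocks have lengths 17, 24, 17.

8888888888888888899999999999999999999999900000000000000000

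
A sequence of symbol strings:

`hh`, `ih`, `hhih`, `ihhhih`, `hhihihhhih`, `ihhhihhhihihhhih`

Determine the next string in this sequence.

From term 3 onward, concatenate the second-to-last term with the last: hh·ih = hhih, ih·hhih = ihhhih, …
Continuing: hhihihhhih · ihhhihhhihihhhih gives term 7.

hhihihhhihihhhihhhihihhhih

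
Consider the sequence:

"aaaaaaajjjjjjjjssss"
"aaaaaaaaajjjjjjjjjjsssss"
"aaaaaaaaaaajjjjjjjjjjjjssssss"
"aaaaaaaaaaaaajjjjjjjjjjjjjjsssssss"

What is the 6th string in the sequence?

Reading off run lengths: a runs 7, 9, 11, 13; j runs 8, 10, 12, 14; s runs 4, 5, 6, 7 — each is linear in n, where the shown terms are n = 3, 4, 5, 6.
Setting n = 8 gives 17, 18, 9 characters in each block.

aaaaaaaaaaaaaaaaajjjjjjjjjjjjjjjjjjsssssssss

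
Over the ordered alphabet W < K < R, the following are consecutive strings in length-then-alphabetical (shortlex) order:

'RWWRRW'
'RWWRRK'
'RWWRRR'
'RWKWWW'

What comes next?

Find the rightmost character of RWKWWW below R, bump it to the next letter, and reset everything to its right to W.

RWKWWK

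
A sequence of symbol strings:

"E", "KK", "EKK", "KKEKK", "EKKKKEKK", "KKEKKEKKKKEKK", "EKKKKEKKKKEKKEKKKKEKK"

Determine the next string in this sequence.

This is a Fibonacci-style word recurrence s(k) = s(k−2)·s(k−1): e.g. E·KK = EKK.
So term 8 is KKEKKEKKKKEKK·EKKKKEKKKKEKKEKKKKEKK.

KKEKKEKKKKEKKEKKKKEKKKKEKKEKKKKEKK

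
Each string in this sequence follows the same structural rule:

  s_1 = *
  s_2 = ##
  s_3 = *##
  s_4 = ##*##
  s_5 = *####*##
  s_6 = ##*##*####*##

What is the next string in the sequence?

*####*####*##*####*##

From term 3 onward, concatenate the second-to-last term with the last: *·## = *##, ##·*## = ##*##, …
The next term joins *####*## and ##*##*####*##.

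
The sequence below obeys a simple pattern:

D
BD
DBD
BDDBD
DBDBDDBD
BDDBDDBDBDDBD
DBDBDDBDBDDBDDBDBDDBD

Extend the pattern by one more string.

Each term (from the third on) is the two preceding terms concatenated in order: term 3 = D·BD = DBD.
Continuing: BDDBDDBDBDDBD · DBDBDDBDBDDBDDBDBDDBD gives term 8.

BDDBDDBDBDDBDDBDBDDBDBDDBDDBDBDDBD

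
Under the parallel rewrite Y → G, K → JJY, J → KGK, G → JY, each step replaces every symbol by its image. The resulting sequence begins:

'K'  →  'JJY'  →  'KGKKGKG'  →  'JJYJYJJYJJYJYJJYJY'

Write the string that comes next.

KGKKGKGKGKGKGKKGKGKGKKGKGKGKGKGKKGKGKGKG

Applying the rule to each of the 18 symbols of JJYJYJJYJJYJYJJYJY gives the pieces KGK KGK G KGK G KGK KGK G KGK KGK G KGK G KGK KGK G KGK G, which concatenate to the answer.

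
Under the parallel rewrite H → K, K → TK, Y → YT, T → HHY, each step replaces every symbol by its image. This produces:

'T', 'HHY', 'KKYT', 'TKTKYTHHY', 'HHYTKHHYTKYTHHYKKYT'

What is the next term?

Rewriting the 19 symbols of HHYTKHHYTKYTHHYKKYT one by one yields K K YT HHY TK K K YT HHY TK YT HHY K K YT TK TK YT HHY; concatenated:

KKYTHHYTKKKYTHHYTKYTHHYKKYTTKTKYTHHY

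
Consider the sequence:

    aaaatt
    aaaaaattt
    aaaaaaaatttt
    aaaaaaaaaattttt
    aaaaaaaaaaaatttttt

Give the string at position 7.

aaaaaaaaaaaaaaaatttttttt

Each string has the form a^{2n} t^{n}, where the shown terms are n = 2, 3, 4, 5, 6.
For term 7, n = 8, so the run lengths are 16, 8.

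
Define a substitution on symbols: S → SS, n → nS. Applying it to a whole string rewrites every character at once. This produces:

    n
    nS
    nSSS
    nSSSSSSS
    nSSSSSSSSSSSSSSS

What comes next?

nSSSSSSSSSSSSSSSSSSSSSSSSSSSSSSS

φ(nSSSSSSSSSSSSSSS) expands symbol-by-symbol to nS SS SS SS SS SS SS SS SS SS SS SS SS SS SS SS; joining the 16 pieces gives the next term.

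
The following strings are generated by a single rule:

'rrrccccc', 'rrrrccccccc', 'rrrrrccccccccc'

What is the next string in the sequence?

rrrrrrccccccccccc

Term n consists of n+1 r's, followed by 2n+1 c's, where the shown terms are n = 2, 3, 4.
For the next term, n = 5, so the run lengths are 6, 11.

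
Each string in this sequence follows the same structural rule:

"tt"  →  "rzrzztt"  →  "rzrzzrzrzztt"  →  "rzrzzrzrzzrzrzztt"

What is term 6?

rzrzzrzrzzrzrzzrzrzzrzrzztt

Every step adds rzrzz at the front: s(k+1) = rzrzz·s(k).
From rzrzzrzrzzrzrzztt, 2 further steps: rzrzzrzrzzrzrzztt → rzrzzrzrzzrzrzzrzrzztt → (answer).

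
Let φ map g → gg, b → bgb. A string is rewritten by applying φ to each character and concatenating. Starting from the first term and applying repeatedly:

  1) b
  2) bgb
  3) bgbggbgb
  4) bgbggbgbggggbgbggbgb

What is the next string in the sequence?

φ(bgbggbgbggggbgbggbgb) expands symbol-by-symbol to bgb gg bgb gg gg bgb gg bgb gg gg gg gg bgb gg bgb gg gg bgb gg bgb; joining the 20 pieces gives the next term.

bgbggbgbggggbgbggbgbggggggggbgbggbgbggggbgbggbgb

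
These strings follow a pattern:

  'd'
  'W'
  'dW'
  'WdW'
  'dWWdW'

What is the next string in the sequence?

WdWdWWdW

This is a Fibonacci-style word recurrence s(k) = s(k−2)·s(k−1): e.g. d·W = dW.
The next term joins WdW and dWWdW.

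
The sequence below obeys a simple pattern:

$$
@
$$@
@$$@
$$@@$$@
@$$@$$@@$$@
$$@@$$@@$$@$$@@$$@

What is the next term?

This is a Fibonacci-style word recurrence s(k) = s(k−2)·s(k−1): e.g. $$·@ = $$@.
Continuing: @$$@$$@@$$@ · $$@@$$@@$$@$$@@$$@ gives term 8.

@$$@$$@@$$@$$@@$$@@$$@$$@@$$@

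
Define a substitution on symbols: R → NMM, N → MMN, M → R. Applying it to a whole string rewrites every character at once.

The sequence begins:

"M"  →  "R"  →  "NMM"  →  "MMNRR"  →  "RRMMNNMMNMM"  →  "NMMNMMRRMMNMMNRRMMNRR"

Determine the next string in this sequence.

MMNRRMMNRRNMMNMMRRMMNRRMMNNMMNMMRRMMNNMMNMM

Applying the rule to each of the 21 symbols of NMMNMMRRMMNMMNRRMMNRR gives the pieces MMN R R MMN R R NMM NMM R R MMN R R MMN NMM NMM R R MMN NMM NMM, which concatenate to the answer.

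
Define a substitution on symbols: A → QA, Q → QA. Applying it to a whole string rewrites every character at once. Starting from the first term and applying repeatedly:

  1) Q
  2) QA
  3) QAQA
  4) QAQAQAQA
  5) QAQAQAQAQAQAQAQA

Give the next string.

QAQAQAQAQAQAQAQAQAQAQAQAQAQAQAQA

Applying the rule to each of the 16 symbols of QAQAQAQAQAQAQAQA gives the pieces QA QA QA QA QA QA QA QA QA QA QA QA QA QA QA QA, which concatenate to the answer.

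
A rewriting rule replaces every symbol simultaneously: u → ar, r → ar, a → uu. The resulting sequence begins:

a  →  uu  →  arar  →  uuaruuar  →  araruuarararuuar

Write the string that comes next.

Replace each of the 16 characters of araruuarararuuar in place — uu ar uu ar ar ar uu ar uu ar uu ar ar ar uu ar — and concatenate.

uuaruuarararuuaruuaruuarararuuar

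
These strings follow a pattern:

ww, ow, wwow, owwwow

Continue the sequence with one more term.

wwowowwwow

From term 3 onward, concatenate the second-to-last term with the last: ww·ow = wwow, ow·wwow = owwwow, …
Continuing: wwow · owwwow gives term 5.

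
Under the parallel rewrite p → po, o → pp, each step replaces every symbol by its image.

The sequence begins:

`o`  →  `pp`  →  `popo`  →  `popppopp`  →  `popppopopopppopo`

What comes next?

Replace each of the 16 characters of popppopopopppopo in place — po pp po po po pp po pp po pp po po po pp po pp — and concatenate.

popppopopopppopppopppopopopppopp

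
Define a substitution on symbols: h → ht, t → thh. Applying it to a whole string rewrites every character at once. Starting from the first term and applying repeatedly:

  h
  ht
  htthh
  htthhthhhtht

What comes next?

Rewriting each symbol of htthhthhhtht: h→ht, t→thh, t→thh, h→ht, h→ht, t→thh, h→ht, h→ht, h→ht, t→thh, h→ht, t→thh, which concatenates to ht thh thh ht ht thh ht ht ht thh ht thh.

htthhthhhthtthhhththtthhhtthh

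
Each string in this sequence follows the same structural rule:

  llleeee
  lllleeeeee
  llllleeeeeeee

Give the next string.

Reading off run lengths: l runs 3, 4, 5; e runs 4, 6, 8 — each is linear in n, where the shown terms are n = 2, 3, 4.
At n = 5 the blocks have lengths 6, 10.

lllllleeeeeeeeee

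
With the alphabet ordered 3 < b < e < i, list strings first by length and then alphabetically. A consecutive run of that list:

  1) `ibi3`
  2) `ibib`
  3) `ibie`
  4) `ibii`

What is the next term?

The successor of ibii increments the rightmost position that isn't already i and resets every position after it to 3.

ie33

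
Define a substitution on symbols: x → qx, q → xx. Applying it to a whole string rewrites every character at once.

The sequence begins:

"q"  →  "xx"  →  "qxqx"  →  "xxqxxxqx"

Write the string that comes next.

qxqxxxqxqxqxxxqx

Apply φ to xxqxxxqx symbol by symbol: x→qx, x→qx, q→xx, x→qx, x→qx, x→qx, q→xx, x→qx; joined: qx qx xx qx qx qx xx qx.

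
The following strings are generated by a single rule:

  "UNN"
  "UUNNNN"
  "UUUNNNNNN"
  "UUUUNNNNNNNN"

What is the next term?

UUUUUNNNNNNNNNN

Term n consists of n U's, followed by 2n N's (n = 1, 2, …).
For the next term, n = 5, so the run lengths are 5, 10.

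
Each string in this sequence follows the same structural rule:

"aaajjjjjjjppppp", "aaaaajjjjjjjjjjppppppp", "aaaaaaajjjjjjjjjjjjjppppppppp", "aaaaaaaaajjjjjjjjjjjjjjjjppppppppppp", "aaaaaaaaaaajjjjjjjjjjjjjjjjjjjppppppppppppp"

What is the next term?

aaaaaaaaaaaaajjjjjjjjjjjjjjjjjjjjjjppppppppppppppp

The n-th term is 2n-1 a's then 3n+1 j's then 2n+1 p's, where the shown terms are n = 2, 3, 4, 5, 6.
Setting n = 7 gives 13, 22, 15 characters in each block.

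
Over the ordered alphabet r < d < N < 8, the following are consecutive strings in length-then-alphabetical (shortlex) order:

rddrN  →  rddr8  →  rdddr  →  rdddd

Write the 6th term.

rddd8

Continuing the enumeration 2 steps past rdddd: rdddd → rdddN → (answer).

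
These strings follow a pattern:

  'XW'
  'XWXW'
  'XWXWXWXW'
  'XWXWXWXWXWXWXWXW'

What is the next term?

Each string is two copies of the previous one concatenated.
One more doubling of XWXWXWXWXWXWXWXW gives the answer.

XWXWXWXWXWXWXWXWXWXWXWXWXWXWXWXW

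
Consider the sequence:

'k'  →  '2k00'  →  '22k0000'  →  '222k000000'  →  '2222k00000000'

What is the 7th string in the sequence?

222222k000000000000

Every step adds 2 to the front and 00 to the end of the previous string.
From 2222k00000000, 2 further steps: 2222k00000000 → 22222k0000000000 → (answer).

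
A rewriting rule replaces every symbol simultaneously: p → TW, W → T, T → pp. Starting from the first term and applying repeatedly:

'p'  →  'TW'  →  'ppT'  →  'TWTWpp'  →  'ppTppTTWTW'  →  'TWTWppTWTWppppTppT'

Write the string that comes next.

ppTppTTWTWppTppTTWTWTWTWppTWTWpp

φ(TWTWppTWTWppppTppT) expands symbol-by-symbol to pp T pp T TW TW pp T pp T TW TW TW TW pp TW TW pp; joining the 18 pieces gives the next term.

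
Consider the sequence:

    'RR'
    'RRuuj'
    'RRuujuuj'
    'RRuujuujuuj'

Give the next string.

Each term is the previous one with uuj appended.
One more step from RRuujuujuuj gives the answer.

RRuujuujuujuuj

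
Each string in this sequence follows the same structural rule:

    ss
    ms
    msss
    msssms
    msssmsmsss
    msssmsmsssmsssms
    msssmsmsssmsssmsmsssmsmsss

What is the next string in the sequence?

msssmsmsssmsssmsmsssmsmsssmsssmsmsssmsssms

Each term (from the third on) is the previous term followed by the one before it: term 3 = ms·ss = msss.
Continuing: msssmsmsssmsssmsmsssmsmsss · msssmsmsssmsssms gives term 8.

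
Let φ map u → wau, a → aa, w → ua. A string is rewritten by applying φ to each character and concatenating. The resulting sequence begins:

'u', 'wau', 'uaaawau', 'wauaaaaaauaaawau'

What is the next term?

uaaawauaaaaaaaaaaaawauaaaaaauaaawau

Replace each of the 16 characters of wauaaaaaauaaawau in place — ua aa wau aa aa aa aa aa aa wau aa aa aa ua aa wau — and concatenate.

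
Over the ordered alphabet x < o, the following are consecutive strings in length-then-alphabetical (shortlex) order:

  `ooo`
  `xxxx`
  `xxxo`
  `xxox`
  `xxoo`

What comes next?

The successor of xxoo increments the rightmost position that isn't already o and resets every position after it to x.

xoxx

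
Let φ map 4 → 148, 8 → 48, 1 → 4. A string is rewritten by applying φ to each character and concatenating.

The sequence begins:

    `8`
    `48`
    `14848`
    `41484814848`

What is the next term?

Apply φ to 41484814848 symbol by symbol: 4→148, 1→4, 4→148, 8→48, 4→148, 8→48, 1→4, 4→148, 8→48, 4→148, 8→48; joined: 148 4 148 48 148 48 4 148 48 148 48.

1484148481484841484814848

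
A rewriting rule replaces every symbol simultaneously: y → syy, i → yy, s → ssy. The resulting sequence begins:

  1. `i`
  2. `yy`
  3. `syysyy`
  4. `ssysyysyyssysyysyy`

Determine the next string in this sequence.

ssyssysyyssysyysyyssysyysyyssyssysyyssysyysyyssysyysyy

Applying the rule to each of the 18 symbols of ssysyysyyssysyysyy gives the pieces ssy ssy syy ssy syy syy ssy syy syy ssy ssy syy ssy syy syy ssy syy syy, which concatenate to the answer.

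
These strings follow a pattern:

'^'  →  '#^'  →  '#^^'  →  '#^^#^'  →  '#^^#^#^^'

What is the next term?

#^^#^#^^#^^#^

This is a Fibonacci-style word recurrence s(k) = s(k−1)·s(k−2): e.g. #^·^ = #^^.
Continuing: #^^#^#^^ · #^^#^ gives term 6.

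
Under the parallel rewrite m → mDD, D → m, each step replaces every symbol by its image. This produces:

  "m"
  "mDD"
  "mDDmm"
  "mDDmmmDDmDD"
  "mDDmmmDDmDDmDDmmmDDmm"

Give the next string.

mDDmmmDDmDDmDDmmmDDmmmDDmmmDDmDDmDDmmmDDmDD

Replace each of the 21 characters of mDDmmmDDmDDmDDmmmDDmm in place — mDD m m mDD mDD mDD m m mDD m m mDD m m mDD mDD mDD m m mDD mDD — and concatenate.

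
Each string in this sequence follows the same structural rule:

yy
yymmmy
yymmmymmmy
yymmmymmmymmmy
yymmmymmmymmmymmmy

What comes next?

The strings grow by a fixed suffix mmmy each time.
So the next term is yymmmymmmymmmymmmy·mmmy.

yymmmymmmymmmymmmymmmy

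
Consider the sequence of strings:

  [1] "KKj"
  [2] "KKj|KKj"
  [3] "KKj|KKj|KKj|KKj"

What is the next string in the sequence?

KKj|KKj|KKj|KKj|KKj|KKj|KKj|KKj

Every step duplicates the string with '|' between the halves.
One more doubling of KKj|KKj|KKj|KKj gives the answer.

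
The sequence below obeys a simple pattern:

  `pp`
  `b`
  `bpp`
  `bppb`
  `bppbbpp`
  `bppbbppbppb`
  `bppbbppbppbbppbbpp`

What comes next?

Each term (from the third on) is the previous term followed by the one before it: term 3 = b·pp = bpp.
The next term joins bppbbppbppbbppbbpp and bppbbppbppb.

bppbbppbppbbppbbppbppbbppbppb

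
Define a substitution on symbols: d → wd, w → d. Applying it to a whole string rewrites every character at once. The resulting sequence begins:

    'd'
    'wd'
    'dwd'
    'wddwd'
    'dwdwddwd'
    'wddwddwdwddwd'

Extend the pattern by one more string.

Applying the rule to each of the 13 symbols of wddwddwdwddwd gives the pieces d wd wd d wd wd d wd d wd wd d wd, which concatenate to the answer.

dwdwddwdwddwddwdwddwd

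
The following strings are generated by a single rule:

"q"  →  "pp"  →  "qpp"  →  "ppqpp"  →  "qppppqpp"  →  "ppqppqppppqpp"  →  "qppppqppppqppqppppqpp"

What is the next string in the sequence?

This is a Fibonacci-style word recurrence s(k) = s(k−2)·s(k−1): e.g. q·pp = qpp.
So term 8 is ppqppqppppqpp·qppppqppppqppqppppqpp.

ppqppqppppqppqppppqppppqppqppppqpp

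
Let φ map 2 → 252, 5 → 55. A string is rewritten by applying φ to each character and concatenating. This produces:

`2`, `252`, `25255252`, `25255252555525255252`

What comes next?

Rewriting the 20 symbols of 25255252555525255252 one by one yields 252 55 252 55 55 252 55 252 55 55 55 55 252 55 252 55 55 252 55 252; concatenated:

252552525555252552525555555525255252555525255252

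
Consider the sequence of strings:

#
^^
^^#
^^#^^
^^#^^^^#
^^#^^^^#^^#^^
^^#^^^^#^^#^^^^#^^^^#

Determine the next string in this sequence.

^^#^^^^#^^#^^^^#^^^^#^^#^^^^#^^#^^

This is a Fibonacci-style word recurrence s(k) = s(k−1)·s(k−2): e.g. ^^·# = ^^#.
So term 8 is ^^#^^^^#^^#^^^^#^^^^#·^^#^^^^#^^#^^.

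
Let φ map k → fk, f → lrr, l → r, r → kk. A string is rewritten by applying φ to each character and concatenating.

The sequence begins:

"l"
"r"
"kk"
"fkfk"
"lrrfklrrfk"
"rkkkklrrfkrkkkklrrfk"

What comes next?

Rewriting the 20 symbols of rkkkklrrfkrkkkklrrfk one by one yields kk fk fk fk fk r kk kk lrr fk kk fk fk fk fk r kk kk lrr fk; concatenated:

kkfkfkfkfkrkkkklrrfkkkfkfkfkfkrkkkklrrfk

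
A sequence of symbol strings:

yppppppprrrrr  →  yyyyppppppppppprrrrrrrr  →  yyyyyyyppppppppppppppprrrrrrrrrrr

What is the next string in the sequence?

yyyyyyyyyyppppppppppppppppppprrrrrrrrrrrrrr

Term n consists of 3n-2 y's, followed by 4n+3 p's, followed by 3n+2 r's (n = 1, 2, …).
For the next term, n = 4, so the run lengths are 10, 19, 14.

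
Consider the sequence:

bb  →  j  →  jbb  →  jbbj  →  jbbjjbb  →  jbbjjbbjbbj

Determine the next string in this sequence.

jbbjjbbjbbjjbbjjbb

This is a Fibonacci-style word recurrence s(k) = s(k−1)·s(k−2): e.g. j·bb = jbb.
Continuing: jbbjjbbjbbj · jbbjjbb gives term 7.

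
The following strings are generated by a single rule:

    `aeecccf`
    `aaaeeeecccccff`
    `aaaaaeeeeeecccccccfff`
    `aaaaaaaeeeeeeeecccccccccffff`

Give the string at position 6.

aaaaaaaaaaaeeeeeeeeeeeecccccccccccccffffff

Term n consists of 2n-1 a's, followed by 2n e's, followed by 2n+1 c's, followed by n f's (n = 1, 2, …).
At n = 6 the blocks have lengths 11, 12, 13, 6.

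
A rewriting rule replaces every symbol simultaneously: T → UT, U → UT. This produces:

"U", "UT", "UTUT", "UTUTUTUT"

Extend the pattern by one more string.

UTUTUTUTUTUTUTUT

Expanding UTUTUTUT: U→UT, T→UT, U→UT, T→UT, U→UT, T→UT, U→UT, T→UT. Concatenated: UT UT UT UT UT UT UT UT.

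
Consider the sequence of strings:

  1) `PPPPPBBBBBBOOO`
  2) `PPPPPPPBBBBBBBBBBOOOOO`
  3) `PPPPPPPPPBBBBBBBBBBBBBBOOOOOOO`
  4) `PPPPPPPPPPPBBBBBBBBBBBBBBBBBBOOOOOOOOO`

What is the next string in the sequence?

Each string has the form P^{2n+1} B^{4n-2} O^{2n-1}, where the shown terms are n = 2, 3, 4, 5.
For the next term, n = 6, so the run lengths are 13, 22, 11.

PPPPPPPPPPPPPBBBBBBBBBBBBBBBBBBBBBBOOOOOOOOOOO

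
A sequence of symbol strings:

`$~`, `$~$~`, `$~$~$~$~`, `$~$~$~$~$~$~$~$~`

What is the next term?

Each string is two copies of the previous one concatenated.
One more doubling of $~$~$~$~$~$~$~$~ gives the answer.

$~$~$~$~$~$~$~$~$~$~$~$~$~$~$~$~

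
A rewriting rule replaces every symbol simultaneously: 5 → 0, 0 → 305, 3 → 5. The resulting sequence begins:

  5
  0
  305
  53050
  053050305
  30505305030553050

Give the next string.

Rewriting the 17 symbols of 30505305030553050 one by one yields 5 305 0 305 0 5 305 0 305 5 305 0 0 5 305 0 305; concatenated:

5305030505305030553050053050305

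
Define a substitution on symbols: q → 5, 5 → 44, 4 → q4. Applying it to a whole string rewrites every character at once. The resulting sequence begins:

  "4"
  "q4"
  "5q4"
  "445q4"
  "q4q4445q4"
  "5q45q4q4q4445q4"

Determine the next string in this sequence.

Replace each of the 15 characters of 5q45q4q4q4445q4 in place — 44 5 q4 44 5 q4 5 q4 5 q4 q4 q4 44 5 q4 — and concatenate.

445q4445q45q45q4q4q4445q4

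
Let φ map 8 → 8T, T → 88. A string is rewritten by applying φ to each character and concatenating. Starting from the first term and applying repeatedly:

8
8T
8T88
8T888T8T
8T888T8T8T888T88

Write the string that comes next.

φ(8T888T8T8T888T88) expands symbol-by-symbol to 8T 88 8T 8T 8T 88 8T 88 8T 88 8T 8T 8T 88 8T 8T; joining the 16 pieces gives the next term.

8T888T8T8T888T888T888T8T8T888T8T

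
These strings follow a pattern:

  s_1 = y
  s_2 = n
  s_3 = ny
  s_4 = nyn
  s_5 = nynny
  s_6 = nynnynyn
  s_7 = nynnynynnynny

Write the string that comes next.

This is a Fibonacci-style word recurrence s(k) = s(k−1)·s(k−2): e.g. n·y = ny.
The next term joins nynnynynnynny and nynnynyn.

nynnynynnynnynynnynyn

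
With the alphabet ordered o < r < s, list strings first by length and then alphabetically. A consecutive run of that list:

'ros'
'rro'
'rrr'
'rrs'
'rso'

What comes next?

rsr

Treat rso as a base-3 numeral over the given alphabet and add one, carrying through any trailing s's.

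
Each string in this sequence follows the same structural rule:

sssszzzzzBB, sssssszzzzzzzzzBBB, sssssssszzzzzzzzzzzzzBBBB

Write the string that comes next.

sssssssssszzzzzzzzzzzzzzzzzBBBBB

The n-th term is 2n+2 s's then 4n+1 z's then n+1 B's (n = 1, 2, …).
At n = 4 the blocks have lengths 10, 17, 5.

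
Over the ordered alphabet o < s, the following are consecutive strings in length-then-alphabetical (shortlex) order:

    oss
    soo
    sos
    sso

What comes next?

sss

The successor of sso increments the rightmost position that isn't already s and resets every position after it to o.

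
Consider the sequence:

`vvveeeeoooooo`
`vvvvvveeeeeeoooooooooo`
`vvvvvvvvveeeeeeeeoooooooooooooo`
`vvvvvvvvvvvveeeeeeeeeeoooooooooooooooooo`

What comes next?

The n-th term is 3n v's then 2n+2 e's then 4n+2 o's (n = 1, 2, …).
For the next term, n = 5, so the run lengths are 15, 12, 22.

vvvvvvvvvvvvvvveeeeeeeeeeeeoooooooooooooooooooooo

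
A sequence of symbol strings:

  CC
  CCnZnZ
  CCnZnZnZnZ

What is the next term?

CCnZnZnZnZnZnZ

Each term is the previous one with nZnZ appended.
So the next term is CCnZnZnZnZ·nZnZ.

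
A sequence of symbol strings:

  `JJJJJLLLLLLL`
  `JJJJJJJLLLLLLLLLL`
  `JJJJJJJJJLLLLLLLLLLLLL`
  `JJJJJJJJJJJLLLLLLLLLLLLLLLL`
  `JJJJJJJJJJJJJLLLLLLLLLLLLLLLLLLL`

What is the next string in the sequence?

Term n consists of 2n+1 J's, followed by 3n+1 L's, where the shown terms are n = 2, 3, 4, 5, 6.
At n = 7 the blocks have lengths 15, 22.

JJJJJJJJJJJJJJJLLLLLLLLLLLLLLLLLLLLLL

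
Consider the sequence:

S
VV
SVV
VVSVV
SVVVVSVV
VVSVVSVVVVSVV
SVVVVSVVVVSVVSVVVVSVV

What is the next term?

VVSVVSVVVVSVVSVVVVSVVVVSVVSVVVVSVV

From term 3 onward, concatenate the second-to-last term with the last: S·VV = SVV, VV·SVV = VVSVV, …
The next term joins VVSVVSVVVVSVV and SVVVVSVVVVSVVSVVVVSVV.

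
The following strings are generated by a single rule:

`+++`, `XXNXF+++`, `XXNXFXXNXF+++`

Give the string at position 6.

Each term is the previous one with XXNXF prepended.
From XXNXFXXNXF+++, 3 further steps: XXNXFXXNXF+++ → XXNXFXXNXFXXNXF+++ → XXNXFXXNXFXXNXFXXNXF+++ → (answer).

XXNXFXXNXFXXNXFXXNXFXXNXF+++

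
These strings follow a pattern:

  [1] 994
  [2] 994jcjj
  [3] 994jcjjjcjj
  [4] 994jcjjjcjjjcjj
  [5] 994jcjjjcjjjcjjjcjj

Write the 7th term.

Each term is the previous one with jcjj appended.
From 994jcjjjcjjjcjjjcjj, 2 further steps: 994jcjjjcjjjcjjjcjj → 994jcjjjcjjjcjjjcjjjcjj → (answer).

994jcjjjcjjjcjjjcjjjcjjjcjj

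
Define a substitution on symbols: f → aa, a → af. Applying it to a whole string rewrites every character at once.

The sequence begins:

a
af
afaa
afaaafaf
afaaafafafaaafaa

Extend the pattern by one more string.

Rewriting the 16 symbols of afaaafafafaaafaa one by one yields af aa af af af aa af aa af aa af af af aa af af; concatenated:

afaaafafafaaafaaafaaafafafaaafaf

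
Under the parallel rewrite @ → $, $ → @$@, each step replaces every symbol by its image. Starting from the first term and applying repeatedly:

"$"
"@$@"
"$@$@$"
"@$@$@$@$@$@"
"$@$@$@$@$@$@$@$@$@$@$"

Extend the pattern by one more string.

φ($@$@$@$@$@$@$@$@$@$@$) expands symbol-by-symbol to @$@ $ @$@ $ @$@ $ @$@ $ @$@ $ @$@ $ @$@ $ @$@ $ @$@ $ @$@ $ @$@; joining the 21 pieces gives the next term.

@$@$@$@$@$@$@$@$@$@$@$@$@$@$@$@$@$@$@$@$@$@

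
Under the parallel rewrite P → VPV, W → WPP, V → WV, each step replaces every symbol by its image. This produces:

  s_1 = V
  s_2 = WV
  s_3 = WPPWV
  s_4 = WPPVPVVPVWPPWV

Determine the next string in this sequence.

WPPVPVVPVWVVPVWVWVVPVWVWPPVPVVPVWPPWV

Applying the rule to each of the 14 symbols of WPPVPVVPVWPPWV gives the pieces WPP VPV VPV WV VPV WV WV VPV WV WPP VPV VPV WPP WV, which concatenate to the answer.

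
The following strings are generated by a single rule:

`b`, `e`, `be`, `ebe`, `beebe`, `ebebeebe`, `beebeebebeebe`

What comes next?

This is a Fibonacci-style word recurrence s(k) = s(k−2)·s(k−1): e.g. b·e = be.
So term 8 is ebebeebe·beebeebebeebe.

ebebeebebeebeebebeebe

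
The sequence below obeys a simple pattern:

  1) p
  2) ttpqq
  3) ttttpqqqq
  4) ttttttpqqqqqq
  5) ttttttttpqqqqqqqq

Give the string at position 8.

Each term wraps the previous one in tt on the left and qq on the right.
From ttttttttpqqqqqqqq, 3 further steps: ttttttttpqqqqqqqq → ttttttttttpqqqqqqqqqq → ttttttttttttpqqqqqqqqqqqq → (answer).

ttttttttttttttpqqqqqqqqqqqqqq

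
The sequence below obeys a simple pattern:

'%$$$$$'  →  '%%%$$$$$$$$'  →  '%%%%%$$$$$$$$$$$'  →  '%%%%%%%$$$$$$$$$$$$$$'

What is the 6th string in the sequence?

%%%%%%%%%%%$$$$$$$$$$$$$$$$$$$$

Term n consists of 2n-1 %'s, followed by 3n+2 $'s (n = 1, 2, …).
At n = 6 the blocks have lengths 11, 20.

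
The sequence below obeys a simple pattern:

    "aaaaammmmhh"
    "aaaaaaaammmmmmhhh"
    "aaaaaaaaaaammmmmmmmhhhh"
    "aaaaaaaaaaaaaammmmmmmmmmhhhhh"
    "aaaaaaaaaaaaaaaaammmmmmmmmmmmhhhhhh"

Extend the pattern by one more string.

aaaaaaaaaaaaaaaaaaaammmmmmmmmmmmmmhhhhhhh

Reading off run lengths: a runs 5, 8, 11, 14, 17; m runs 4, 6, 8, 10, 12; h runs 2, 3, 4, 5, 6 — each is linear in n (n = 1, 2, …).
Setting n = 6 gives 20, 14, 7 characters in each block.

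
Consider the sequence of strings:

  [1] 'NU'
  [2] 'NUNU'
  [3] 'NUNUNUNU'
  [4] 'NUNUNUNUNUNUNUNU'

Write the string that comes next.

NUNUNUNUNUNUNUNUNUNUNUNUNUNUNUNU

Every step duplicates the string.
One more doubling of NUNUNUNUNUNUNUNU gives the answer.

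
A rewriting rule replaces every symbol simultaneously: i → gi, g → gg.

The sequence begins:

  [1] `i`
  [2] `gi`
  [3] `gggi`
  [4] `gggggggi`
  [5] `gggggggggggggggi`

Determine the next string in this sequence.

Rewriting the 16 symbols of gggggggggggggggi one by one yields gg gg gg gg gg gg gg gg gg gg gg gg gg gg gg gi; concatenated:

gggggggggggggggggggggggggggggggi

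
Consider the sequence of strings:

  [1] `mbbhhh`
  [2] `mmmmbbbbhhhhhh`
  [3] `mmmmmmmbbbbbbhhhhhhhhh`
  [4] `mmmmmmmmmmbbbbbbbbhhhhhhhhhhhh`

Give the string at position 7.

mmmmmmmmmmmmmmmmmmmbbbbbbbbbbbbbbhhhhhhhhhhhhhhhhhhhhh

The n-th term is 3n-2 m's then 2n b's then 3n h's (n = 1, 2, …).
For term 7, n = 7, so the run lengths are 19, 14, 21.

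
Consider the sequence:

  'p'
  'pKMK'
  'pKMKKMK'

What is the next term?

The strings grow by a fixed suffix KMK each time.
So the next term is pKMKKMK·KMK.

pKMKKMKKMK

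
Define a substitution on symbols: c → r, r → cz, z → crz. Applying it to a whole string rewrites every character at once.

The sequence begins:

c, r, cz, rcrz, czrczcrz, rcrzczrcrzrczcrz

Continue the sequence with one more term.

Replace each of the 16 characters of rcrzczrcrzrczcrz in place — cz r cz crz r crz cz r cz crz cz r crz r cz crz — and concatenate.

czrczcrzrcrzczrczcrzczrcrzrczcrz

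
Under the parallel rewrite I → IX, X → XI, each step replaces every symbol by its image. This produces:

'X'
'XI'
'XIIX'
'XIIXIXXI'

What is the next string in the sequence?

Rewriting each symbol of XIIXIXXI: X→XI, I→IX, I→IX, X→XI, I→IX, X→XI, X→XI, I→IX, which concatenates to XI IX IX XI IX XI XI IX.

XIIXIXXIIXXIXIIX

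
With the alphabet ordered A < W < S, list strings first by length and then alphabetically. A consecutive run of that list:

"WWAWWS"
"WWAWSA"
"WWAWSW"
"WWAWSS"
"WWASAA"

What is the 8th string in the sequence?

WWASWA

Stepping forward 3 times from WWASAA: WWASAA → WWASAW → WWASAS, then the target.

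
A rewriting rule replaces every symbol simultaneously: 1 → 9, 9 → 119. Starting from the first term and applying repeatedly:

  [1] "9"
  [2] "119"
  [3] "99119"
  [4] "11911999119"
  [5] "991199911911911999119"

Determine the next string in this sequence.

Rewriting the 21 symbols of 991199911911911999119 one by one yields 119 119 9 9 119 119 119 9 9 119 9 9 119 9 9 119 119 119 9 9 119; concatenated:

1191199911911911999119991199911911911999119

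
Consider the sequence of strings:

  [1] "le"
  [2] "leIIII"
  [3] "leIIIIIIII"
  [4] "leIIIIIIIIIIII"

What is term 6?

leIIIIIIIIIIIIIIIIIIII

Every step adds IIII to the end: s(k+1) = s(k)·IIII.
From leIIIIIIIIIIII, 2 further steps: leIIIIIIIIIIII → leIIIIIIIIIIIIIIII → (answer).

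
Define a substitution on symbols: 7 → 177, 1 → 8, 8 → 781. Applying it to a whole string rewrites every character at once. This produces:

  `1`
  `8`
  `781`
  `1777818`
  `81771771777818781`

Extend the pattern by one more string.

Replace each of the 17 characters of 81771771777818781 in place — 781 8 177 177 8 177 177 8 177 177 177 781 8 781 177 781 8 — and concatenate.

78181771778177177817717717778187811777818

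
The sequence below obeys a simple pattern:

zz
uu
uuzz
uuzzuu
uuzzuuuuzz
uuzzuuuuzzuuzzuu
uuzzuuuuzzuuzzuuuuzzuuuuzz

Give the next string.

uuzzuuuuzzuuzzuuuuzzuuuuzzuuzzuuuuzzuuzzuu

From term 3 onward, concatenate the last term with the second-to-last: uu·zz = uuzz, uuzz·uu = uuzzuu, …
Continuing: uuzzuuuuzzuuzzuuuuzzuuuuzz · uuzzuuuuzzuuzzuu gives term 8.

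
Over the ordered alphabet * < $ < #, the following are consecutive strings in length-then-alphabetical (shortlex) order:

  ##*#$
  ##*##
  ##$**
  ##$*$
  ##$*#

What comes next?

##$$*

The successor of ##$*# increments the rightmost position that isn't already # and resets every position after it to *.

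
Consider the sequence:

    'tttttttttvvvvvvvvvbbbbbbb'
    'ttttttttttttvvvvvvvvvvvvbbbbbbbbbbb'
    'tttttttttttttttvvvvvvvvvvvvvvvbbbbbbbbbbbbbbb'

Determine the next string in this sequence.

Term n consists of 3n+3 t's, followed by 3n+3 v's, followed by 4n-1 b's, where the shown terms are n = 2, 3, 4.
Setting n = 5 gives 18, 18, 19 characters in each block.

ttttttttttttttttttvvvvvvvvvvvvvvvvvvbbbbbbbbbbbbbbbbbbb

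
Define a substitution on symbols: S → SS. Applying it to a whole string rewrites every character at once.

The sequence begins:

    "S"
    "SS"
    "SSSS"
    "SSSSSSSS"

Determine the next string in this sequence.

SSSSSSSSSSSSSSSS

Rewriting each symbol of SSSSSSSS: S→SS, S→SS, S→SS, S→SS, S→SS, S→SS, S→SS, S→SS, which concatenates to SS SS SS SS SS SS SS SS.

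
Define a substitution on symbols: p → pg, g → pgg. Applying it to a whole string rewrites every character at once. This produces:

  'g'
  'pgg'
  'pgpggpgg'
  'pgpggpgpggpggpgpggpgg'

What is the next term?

Rewriting the 21 symbols of pgpggpgpggpggpgpggpgg one by one yields pg pgg pg pgg pgg pg pgg pg pgg pgg pg pgg pgg pg pgg pg pgg pgg pg pgg pgg; concatenated:

pgpggpgpggpggpgpggpgpggpggpgpggpggpgpggpgpggpggpgpggpgg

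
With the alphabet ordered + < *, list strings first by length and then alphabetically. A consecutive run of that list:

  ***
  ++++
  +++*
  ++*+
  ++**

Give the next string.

Treat ++** as a base-2 numeral over the given alphabet and add one, carrying through any trailing *'s.

+*++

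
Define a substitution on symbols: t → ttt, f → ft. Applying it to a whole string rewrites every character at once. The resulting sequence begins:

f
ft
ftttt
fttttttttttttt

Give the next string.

Replace each of the 14 characters of fttttttttttttt in place — ft ttt ttt ttt ttt ttt ttt ttt ttt ttt ttt ttt ttt ttt — and concatenate.

ftttttttttttttttttttttttttttttttttttttttt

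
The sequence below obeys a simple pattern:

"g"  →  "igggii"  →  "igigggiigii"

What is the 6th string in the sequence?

igigigigigggiigiigiigiigii

Every step adds ig to the front and gii to the end of the previous string.
From igigggiigii, 3 further steps: igigggiigii → igigigggiigiigii → igigigigggiigiigiigii → (answer).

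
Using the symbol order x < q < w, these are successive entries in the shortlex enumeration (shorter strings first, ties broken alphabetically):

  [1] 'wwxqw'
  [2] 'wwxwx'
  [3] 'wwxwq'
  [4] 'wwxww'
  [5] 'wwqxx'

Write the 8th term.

Stepping forward 3 times from wwqxx: wwqxx → wwqxq → wwqxw, then the target.

wwqqx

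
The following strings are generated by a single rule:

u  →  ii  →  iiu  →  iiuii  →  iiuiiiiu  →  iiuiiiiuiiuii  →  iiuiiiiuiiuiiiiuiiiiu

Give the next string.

iiuiiiiuiiuiiiiuiiiiuiiuiiiiuiiuii

Each term (from the third on) is the previous term followed by the one before it: term 3 = ii·u = iiu.
So term 8 is iiuiiiiuiiuiiiiuiiiiu·iiuiiiiuiiuii.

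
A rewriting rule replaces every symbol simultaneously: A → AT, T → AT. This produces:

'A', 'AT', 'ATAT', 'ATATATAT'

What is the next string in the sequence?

Expanding ATATATAT: A→AT, T→AT, A→AT, T→AT, A→AT, T→AT, A→AT, T→AT. Concatenated: AT AT AT AT AT AT AT AT.

ATATATATATATATAT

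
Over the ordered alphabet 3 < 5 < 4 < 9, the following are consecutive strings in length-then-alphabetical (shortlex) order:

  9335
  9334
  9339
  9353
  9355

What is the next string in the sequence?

The successor of 9355 increments the rightmost position that isn't already 9 and resets every position after it to 3.

9354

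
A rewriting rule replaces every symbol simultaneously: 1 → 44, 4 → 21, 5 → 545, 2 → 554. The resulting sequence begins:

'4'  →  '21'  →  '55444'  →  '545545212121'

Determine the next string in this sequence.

Apply φ to 545545212121 symbol by symbol: 5→545, 4→21, 5→545, 5→545, 4→21, 5→545, 2→554, 1→44, 2→554, 1→44, 2→554, 1→44; joined: 545 21 545 545 21 545 554 44 554 44 554 44.

5452154554521545554445544455444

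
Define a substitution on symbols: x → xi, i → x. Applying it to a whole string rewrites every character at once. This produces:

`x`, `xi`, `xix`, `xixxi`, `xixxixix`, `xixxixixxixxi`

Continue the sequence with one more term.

φ(xixxixixxixxi) expands symbol-by-symbol to xi x xi xi x xi x xi xi x xi xi x; joining the 13 pieces gives the next term.

xixxixixxixxixixxixix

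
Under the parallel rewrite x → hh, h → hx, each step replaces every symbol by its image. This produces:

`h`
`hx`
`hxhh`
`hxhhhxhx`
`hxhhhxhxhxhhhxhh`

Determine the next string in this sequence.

φ(hxhhhxhxhxhhhxhh) expands symbol-by-symbol to hx hh hx hx hx hh hx hh hx hh hx hx hx hh hx hx; joining the 16 pieces gives the next term.

hxhhhxhxhxhhhxhhhxhhhxhxhxhhhxhx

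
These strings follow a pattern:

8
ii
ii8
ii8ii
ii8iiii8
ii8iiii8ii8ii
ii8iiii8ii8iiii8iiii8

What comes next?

ii8iiii8ii8iiii8iiii8ii8iiii8ii8ii

Each term (from the third on) is the previous term followed by the one before it: term 3 = ii·8 = ii8.
Continuing: ii8iiii8ii8iiii8iiii8 · ii8iiii8ii8ii gives term 8.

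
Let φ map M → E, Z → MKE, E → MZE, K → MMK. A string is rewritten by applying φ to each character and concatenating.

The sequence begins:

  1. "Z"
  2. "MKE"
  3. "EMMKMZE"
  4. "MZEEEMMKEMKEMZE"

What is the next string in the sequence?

EMKEMZEMZEMZEEEMMKMZEEMMKMZEEMKEMZE

Applying the rule to each of the 15 symbols of MZEEEMMKEMKEMZE gives the pieces E MKE MZE MZE MZE E E MMK MZE E MMK MZE E MKE MZE, which concatenate to the answer.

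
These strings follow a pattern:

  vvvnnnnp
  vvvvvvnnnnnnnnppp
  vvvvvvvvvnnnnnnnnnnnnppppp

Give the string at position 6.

vvvvvvvvvvvvvvvvvvnnnnnnnnnnnnnnnnnnnnnnnnppppppppppp

Reading off run lengths: v runs 3, 6, 9; n runs 4, 8, 12; p runs 1, 3, 5 — each is linear in n (n = 1, 2, …).
At n = 6 the blocks have lengths 18, 24, 11.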